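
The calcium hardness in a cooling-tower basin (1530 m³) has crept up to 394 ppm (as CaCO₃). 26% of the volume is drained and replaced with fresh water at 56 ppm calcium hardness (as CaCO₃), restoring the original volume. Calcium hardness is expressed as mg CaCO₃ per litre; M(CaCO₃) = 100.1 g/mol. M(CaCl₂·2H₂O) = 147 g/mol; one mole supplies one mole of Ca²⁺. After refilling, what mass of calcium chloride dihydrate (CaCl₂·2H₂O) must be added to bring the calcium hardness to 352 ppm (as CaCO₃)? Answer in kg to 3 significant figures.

103 kg

Volume: 1530 m³ = 1,530,000 L.
After draining 26% and refilling: 394 × 0.74 + 56 × 0.26 = 306.12 ppm.
Deficit to target: 352 − 306.12 = 45.88 mg/L.
As CaCO₃: 45.88 mg/L × 1,530,000 L = 70,200 g; ÷ 100.1 = 701.3 mol Ca²⁺.
Mass: 701.3 × 147 = 103,100 g.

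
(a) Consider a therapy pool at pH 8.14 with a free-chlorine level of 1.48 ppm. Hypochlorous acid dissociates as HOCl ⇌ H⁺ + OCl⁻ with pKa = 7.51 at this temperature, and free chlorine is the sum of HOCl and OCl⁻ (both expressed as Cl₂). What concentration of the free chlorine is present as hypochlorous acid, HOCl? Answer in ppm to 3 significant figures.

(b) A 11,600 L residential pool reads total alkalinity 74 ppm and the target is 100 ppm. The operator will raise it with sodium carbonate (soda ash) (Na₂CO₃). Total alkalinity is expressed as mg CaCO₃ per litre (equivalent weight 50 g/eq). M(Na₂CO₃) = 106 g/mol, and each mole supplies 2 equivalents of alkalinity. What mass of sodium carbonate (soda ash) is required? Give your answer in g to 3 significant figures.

(a) 0.281 ppm; (b) 320 g

(a) [OCl⁻]/[HOCl] = 10^(pH − pKa) = 10^(8.14 − 7.51) = 10^0.63 = 4.266.
(a) Fraction as HOCl = 1 / (1 + 4.266) = 0.1899.
(a) HOCl = 0.1899 × 1.48 ppm = 0.2811 ppm.

(b) Alkalinity to add: (100 − 74) = 26 mg/L as CaCO₃ × 11,600 L = 301.6 g as CaCO₃.
(b) Equivalents: 301.6 g ÷ 50 g/eq = 6.032 eq.
(b) Each mole of Na₂CO₃ supplies 2 eq, so 6.032 / 2 = 3.016 mol.
(b) Mass: 3.016 mol × 106 g/mol = 319.7 g.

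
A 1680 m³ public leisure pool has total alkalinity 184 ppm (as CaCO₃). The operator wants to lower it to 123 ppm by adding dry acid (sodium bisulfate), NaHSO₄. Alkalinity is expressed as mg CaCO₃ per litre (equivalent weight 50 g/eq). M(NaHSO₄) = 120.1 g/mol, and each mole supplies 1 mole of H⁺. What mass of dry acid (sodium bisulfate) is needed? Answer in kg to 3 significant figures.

Volume: 1680 m³ = 1,680,000 L.
Alkalinity to neutralize: (184 − 123) = 61 mg/L as CaCO₃ × 1,680,000 L = 102,500 g as CaCO₃.
Equivalents of H⁺ required: 102,500 ÷ 50 g/eq = 2050 eq = 2050 mol NaHSO₄.
Mass of NaHSO₄: 2050 × 120.1 = 246,200 g.

246 kg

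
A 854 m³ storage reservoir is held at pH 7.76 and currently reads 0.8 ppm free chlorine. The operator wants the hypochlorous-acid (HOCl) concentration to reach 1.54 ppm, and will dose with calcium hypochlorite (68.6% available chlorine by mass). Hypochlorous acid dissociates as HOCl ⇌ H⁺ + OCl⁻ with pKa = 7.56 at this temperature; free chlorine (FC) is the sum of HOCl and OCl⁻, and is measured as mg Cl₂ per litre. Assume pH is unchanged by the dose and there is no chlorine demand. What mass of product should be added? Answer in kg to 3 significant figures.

3.96 kg

Volume: 854 m³ = 854,000 L.
[OCl⁻]/[HOCl] = 10^(pH − pKa) = 10^(7.76 − 7.56) = 1.585; fraction as HOCl = 1/(1 + 1.585) = 0.3869.
Free chlorine required for 1.54 ppm HOCl: 1.54 / 0.3869 = 3.981 ppm.
FC to add: 3.981 − 0.8 = 3.181 mg/L as Cl₂.
Cl₂ equivalent: 3.181 mg/L × 854,000 L = 2716 g.
Product at 68.6% available Cl: 2716 / 0.686 = 3960 g.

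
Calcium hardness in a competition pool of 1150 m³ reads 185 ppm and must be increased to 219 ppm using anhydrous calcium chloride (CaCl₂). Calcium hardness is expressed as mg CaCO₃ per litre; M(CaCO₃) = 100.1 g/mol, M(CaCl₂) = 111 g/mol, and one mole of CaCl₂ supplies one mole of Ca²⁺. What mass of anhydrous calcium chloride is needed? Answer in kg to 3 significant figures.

43.4 kg

Volume: 1150 m³ = 1,150,000 L.
Hardness to add: (219 − 185) = 34 mg/L as CaCO₃ × 1,150,000 L = 39,100 g as CaCO₃.
Moles of Ca²⁺ (1 mol Ca²⁺ ≡ 1 mol CaCO₃): 39,100 / 100.1 g/mol = 390.6 mol.
Mass of CaCl₂: 390.6 × 111 = 43,360 g.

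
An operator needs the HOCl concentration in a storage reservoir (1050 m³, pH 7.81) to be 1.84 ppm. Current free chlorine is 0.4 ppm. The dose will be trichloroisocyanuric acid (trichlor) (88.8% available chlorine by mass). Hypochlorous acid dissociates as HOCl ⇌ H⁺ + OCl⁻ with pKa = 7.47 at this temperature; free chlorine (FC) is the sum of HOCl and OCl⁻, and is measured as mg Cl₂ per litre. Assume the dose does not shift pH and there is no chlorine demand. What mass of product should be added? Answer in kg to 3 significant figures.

6.46 kg

Volume: 1050 m³ = 1,050,000 L.
[OCl⁻]/[HOCl] = 10^(pH − pKa) = 10^(7.81 − 7.47) = 2.188; fraction as HOCl = 1/(1 + 2.188) = 0.3137.
Free chlorine required for 1.84 ppm HOCl: 1.84 / 0.3137 = 5.865 ppm.
FC to add: 5.865 − 0.4 = 5.465 mg/L as Cl₂.
Cl₂ equivalent: 5.465 mg/L × 1,050,000 L = 5739 g.
Product at 88.8% available Cl: 5739 / 0.888 = 6463 g.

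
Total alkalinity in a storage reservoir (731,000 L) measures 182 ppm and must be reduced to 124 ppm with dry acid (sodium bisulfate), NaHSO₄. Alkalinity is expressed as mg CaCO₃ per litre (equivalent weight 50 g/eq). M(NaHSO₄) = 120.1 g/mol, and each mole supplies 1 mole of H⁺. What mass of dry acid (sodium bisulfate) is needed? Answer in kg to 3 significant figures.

Alkalinity to neutralize: (182 − 124) = 58 mg/L as CaCO₃ × 731,000 L = 42,400 g as CaCO₃.
Equivalents of H⁺ required: 42,400 ÷ 50 g/eq = 848 eq = 848 mol NaHSO₄.
Mass of NaHSO₄: 848 × 120.1 = 101,800 g.

102 kg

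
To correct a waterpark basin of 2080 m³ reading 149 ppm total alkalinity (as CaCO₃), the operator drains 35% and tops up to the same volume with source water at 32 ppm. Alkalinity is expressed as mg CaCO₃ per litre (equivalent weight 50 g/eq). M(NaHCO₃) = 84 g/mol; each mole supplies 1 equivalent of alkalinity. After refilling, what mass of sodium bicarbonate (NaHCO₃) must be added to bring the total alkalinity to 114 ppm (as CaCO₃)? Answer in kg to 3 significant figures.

20.8 kg

Volume: 2080 m³ = 2,080,000 L.
After draining 35% and refilling: 149 × 0.65 + 32 × 0.35 = 108.05 ppm.
Deficit to target: 114 − 108.05 = 5.95 mg/L.
As CaCO₃: 5.95 mg/L × 2,080,000 L = 12,380 g; ÷ 50 g/eq ÷ 1 = 247.5 mol NaHCO₃.
Mass: 247.5 × 84 = 20,790 g.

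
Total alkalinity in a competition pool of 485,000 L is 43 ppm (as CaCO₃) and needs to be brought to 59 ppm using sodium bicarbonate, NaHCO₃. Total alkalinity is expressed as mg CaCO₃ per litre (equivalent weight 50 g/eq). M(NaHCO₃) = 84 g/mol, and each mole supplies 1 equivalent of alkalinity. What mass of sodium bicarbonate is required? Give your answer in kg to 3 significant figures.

13.0 kg

Alkalinity to add: (59 − 43) = 16 mg/L as CaCO₃ × 485,000 L = 7760 g as CaCO₃.
Equivalents: 7760 g ÷ 50 g/eq = 155.2 eq.
NaHCO₃ supplies 1 eq per mole → 155.2 mol.
Mass: 155.2 mol × 84 g/mol = 13,040 g.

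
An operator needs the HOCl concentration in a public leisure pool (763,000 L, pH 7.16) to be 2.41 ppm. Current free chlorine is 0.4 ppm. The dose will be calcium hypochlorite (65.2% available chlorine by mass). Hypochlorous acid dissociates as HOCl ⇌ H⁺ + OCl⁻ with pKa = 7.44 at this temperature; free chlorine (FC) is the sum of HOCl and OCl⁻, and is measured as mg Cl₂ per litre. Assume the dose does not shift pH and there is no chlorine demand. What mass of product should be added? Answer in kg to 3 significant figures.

[OCl⁻]/[HOCl] = 10^(pH − pKa) = 10^(7.16 − 7.44) = 0.5248; fraction as HOCl = 1/(1 + 0.5248) = 0.6558.
Free chlorine required for 2.41 ppm HOCl: 2.41 / 0.6558 = 3.675 ppm.
FC to add: 3.675 − 0.4 = 3.275 mg/L as Cl₂.
Cl₂ equivalent: 3.275 mg/L × 763,000 L = 2499 g.
Product at 65.2% available Cl: 2499 / 0.652 = 3832 g.

3.83 kg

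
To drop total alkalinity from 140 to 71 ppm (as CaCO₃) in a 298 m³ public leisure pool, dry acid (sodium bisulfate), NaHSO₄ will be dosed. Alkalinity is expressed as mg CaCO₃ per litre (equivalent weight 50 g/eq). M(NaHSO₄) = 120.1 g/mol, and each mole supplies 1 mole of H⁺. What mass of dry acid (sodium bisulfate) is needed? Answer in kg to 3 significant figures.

Volume: 298 m³ = 298,000 L.
Alkalinity to neutralize: (140 − 71) = 69 mg/L as CaCO₃ × 298,000 L = 20,560 g as CaCO₃.
Equivalents of H⁺ required: 20,560 ÷ 50 g/eq = 411.2 eq = 411.2 mol NaHSO₄.
Mass of NaHSO₄: 411.2 × 120.1 = 49,390 g.

49.4 kg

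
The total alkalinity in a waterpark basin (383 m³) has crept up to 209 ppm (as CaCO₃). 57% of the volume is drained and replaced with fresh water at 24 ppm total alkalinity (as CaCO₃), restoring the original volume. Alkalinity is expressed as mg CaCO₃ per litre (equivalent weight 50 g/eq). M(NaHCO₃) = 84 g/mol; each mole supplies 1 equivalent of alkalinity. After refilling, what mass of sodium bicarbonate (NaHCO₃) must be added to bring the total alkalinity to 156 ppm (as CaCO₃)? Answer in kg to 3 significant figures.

Volume: 383 m³ = 383,000 L.
After draining 57% and refilling: 209 × 0.43 + 24 × 0.57 = 103.55 ppm.
Deficit to target: 156 − 103.55 = 52.45 mg/L.
As CaCO₃: 52.45 mg/L × 383,000 L = 20,090 g; ÷ 50 g/eq ÷ 1 = 401.8 mol NaHCO₃.
Mass: 401.8 × 84 = 33,750 g.

33.7 kg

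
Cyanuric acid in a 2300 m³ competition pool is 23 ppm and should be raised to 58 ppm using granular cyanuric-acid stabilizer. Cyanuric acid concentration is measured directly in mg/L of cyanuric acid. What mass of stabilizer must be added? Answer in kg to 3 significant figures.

80.5 kg

Volume: 2300 m³ = 2,300,000 L.
CYA to add: (58 − 23) = 35 mg/L × 2,300,000 L = 80,500 g cyanuric acid.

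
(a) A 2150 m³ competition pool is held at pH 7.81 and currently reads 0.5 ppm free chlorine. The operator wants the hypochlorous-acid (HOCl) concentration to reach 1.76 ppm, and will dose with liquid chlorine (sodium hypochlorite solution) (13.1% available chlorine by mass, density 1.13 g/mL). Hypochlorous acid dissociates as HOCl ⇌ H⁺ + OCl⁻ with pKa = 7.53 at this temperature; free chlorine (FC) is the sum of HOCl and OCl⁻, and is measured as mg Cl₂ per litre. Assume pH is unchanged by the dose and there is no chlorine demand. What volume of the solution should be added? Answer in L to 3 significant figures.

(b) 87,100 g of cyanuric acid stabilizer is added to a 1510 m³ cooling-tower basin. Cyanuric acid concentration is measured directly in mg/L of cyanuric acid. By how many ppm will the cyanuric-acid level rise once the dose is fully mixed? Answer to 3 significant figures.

(a) Volume: 2150 m³ = 2,150,000 L.
(a) [OCl⁻]/[HOCl] = 10^(pH − pKa) = 10^(7.81 − 7.53) = 1.905; fraction as HOCl = 1/(1 + 1.905) = 0.3442.
(a) Free chlorine required for 1.76 ppm HOCl: 1.76 / 0.3442 = 5.114 ppm.
(a) FC to add: 5.114 − 0.5 = 4.614 mg/L as Cl₂.
(a) Cl₂ equivalent: 4.614 mg/L × 2,150,000 L = 9919 g.
(a) Product at 13.1% available Cl: 9919 / 0.131 = 75,720 g.
(a) Volume: 75,720 g ÷ 1.13 g/mL = 67,010 mL.

(b) Volume: 1510 m³ = 1,510,000 L.
(b) Rise: 87,100 g / 1,510,000 L × 1000 = 57.68 mg/L.

(a) 67.0 L; (b) 57.7 ppm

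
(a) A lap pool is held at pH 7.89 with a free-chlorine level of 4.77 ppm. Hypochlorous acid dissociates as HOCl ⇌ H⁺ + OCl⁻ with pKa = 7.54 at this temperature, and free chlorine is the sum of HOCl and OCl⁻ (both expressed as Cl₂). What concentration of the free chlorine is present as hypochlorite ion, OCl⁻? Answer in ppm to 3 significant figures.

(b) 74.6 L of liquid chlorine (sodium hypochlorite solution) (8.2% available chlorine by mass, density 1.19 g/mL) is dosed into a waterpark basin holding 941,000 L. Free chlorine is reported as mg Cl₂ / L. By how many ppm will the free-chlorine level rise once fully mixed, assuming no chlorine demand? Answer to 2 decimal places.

(a) [OCl⁻]/[HOCl] = 10^(pH − pKa) = 10^(7.89 − 7.54) = 10^0.35 = 2.239.
(a) Fraction as HOCl = 1 / (1 + 2.239) = 0.3088.
(a) OCl⁻ = (1 − 0.3088) × 4.77 ppm = 3.297 ppm.

(b) Mass of solution: 74.6 L × 1000 mL/L × 1.19 g/mL = 88,770 g.
(b) Available chlorine delivered: 88,770 g × 0.082 = 7279 g as Cl₂.
(b) Concentration rise: 7279 g / 941,000 L = 7.736 mg/L = 7.74 ppm.

(a) 3.30 ppm; (b) 7.74 ppm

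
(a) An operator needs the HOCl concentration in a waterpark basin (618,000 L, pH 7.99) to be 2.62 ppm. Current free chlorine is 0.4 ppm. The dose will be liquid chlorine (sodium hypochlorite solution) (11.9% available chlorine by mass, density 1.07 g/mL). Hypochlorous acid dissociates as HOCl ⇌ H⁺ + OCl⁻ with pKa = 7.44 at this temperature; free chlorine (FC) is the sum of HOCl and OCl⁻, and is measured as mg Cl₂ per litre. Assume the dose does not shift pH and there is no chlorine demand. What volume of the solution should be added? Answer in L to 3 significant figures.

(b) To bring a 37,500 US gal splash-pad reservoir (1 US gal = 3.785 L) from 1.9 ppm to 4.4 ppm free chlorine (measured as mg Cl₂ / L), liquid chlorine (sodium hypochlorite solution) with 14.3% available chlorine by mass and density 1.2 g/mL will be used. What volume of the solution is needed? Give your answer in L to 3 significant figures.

(a) 55.9 L; (b) 2.07 L

(a) [OCl⁻]/[HOCl] = 10^(pH − pKa) = 10^(7.99 − 7.44) = 3.548; fraction as HOCl = 1/(1 + 3.548) = 0.2199.
(a) Free chlorine required for 2.62 ppm HOCl: 2.62 / 0.2199 = 11.92 ppm.
(a) FC to add: 11.92 − 0.4 = 11.52 mg/L as Cl₂.
(a) Cl₂ equivalent: 11.52 mg/L × 618,000 L = 7117 g.
(a) Product at 11.9% available Cl: 7117 / 0.119 = 59,810 g.
(a) Volume: 59,810 g ÷ 1.07 g/mL = 55,890 mL.

(b) Volume: 37,500 US gal × 3.785 L/gal = 141,938 L.
(b) Chlorine deficit: 4.4 − 1.9 = 2.5 ppm = 2.5 mg/L as Cl₂.
(b) Cl₂ equivalent needed: 2.5 mg/L × 141,938 L = 354,800 mg = 354.8 g.
(b) Product at 14.3% available chlorine: 354.8 / 0.143 = 2481 g.
(b) Volume at density 1.2 g/mL: 2481 g ÷ 1.2 g/mL = 2068 mL.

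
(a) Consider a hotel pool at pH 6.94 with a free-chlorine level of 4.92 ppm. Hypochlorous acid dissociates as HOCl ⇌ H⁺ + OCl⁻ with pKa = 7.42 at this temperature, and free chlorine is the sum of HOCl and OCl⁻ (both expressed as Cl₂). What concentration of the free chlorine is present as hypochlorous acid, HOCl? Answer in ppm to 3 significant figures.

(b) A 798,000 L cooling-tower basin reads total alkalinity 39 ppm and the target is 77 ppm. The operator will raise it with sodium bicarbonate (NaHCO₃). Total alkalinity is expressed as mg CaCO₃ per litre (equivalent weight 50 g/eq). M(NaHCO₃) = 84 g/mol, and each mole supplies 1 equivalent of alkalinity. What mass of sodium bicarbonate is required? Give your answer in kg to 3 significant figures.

(a) 3.70 ppm; (b) 50.9 kg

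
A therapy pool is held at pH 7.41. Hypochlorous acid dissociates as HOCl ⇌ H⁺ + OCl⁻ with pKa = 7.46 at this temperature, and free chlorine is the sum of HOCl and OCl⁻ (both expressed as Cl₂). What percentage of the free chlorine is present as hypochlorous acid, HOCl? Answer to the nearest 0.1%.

52.9%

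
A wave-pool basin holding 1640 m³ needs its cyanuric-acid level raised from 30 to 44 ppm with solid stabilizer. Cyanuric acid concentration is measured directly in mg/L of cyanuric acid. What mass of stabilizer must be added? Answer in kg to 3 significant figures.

23.0 kg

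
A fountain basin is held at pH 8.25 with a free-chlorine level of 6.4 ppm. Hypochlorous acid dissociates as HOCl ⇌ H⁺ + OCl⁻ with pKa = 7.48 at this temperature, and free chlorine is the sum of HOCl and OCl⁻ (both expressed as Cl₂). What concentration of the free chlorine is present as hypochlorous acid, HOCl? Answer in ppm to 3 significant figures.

0.929 ppm

[OCl⁻]/[HOCl] = 10^(pH − pKa) = 10^(8.25 − 7.48) = 10^0.77 = 5.888.
Fraction as HOCl = 1 / (1 + 5.888) = 0.1452.
HOCl = 0.1452 × 6.4 ppm = 0.9291 ppm.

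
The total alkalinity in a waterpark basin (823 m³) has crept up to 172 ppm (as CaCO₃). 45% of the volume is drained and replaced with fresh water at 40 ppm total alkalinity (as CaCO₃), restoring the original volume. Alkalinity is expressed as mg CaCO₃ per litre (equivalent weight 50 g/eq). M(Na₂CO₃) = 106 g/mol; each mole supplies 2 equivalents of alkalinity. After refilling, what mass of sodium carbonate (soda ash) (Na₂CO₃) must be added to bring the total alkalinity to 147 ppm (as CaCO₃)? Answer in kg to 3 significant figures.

30.0 kg

Volume: 823 m³ = 823,000 L.
After draining 45% and refilling: 172 × 0.55 + 40 × 0.45 = 112.6 ppm.
Deficit to target: 147 − 112.6 = 34.4 mg/L.
As CaCO₃: 34.4 mg/L × 823,000 L = 28,310 g; ÷ 50 g/eq ÷ 2 = 283.1 mol Na₂CO₃.
Mass: 283.1 × 106 = 30,010 g.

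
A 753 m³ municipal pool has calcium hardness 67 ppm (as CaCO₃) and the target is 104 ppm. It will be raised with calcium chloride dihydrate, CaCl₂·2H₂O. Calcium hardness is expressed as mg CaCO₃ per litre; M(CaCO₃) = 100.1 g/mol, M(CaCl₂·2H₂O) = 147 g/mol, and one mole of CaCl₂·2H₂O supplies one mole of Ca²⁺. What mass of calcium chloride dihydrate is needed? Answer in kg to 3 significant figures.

40.9 kg

Volume: 753 m³ = 753,000 L.
Hardness to add: (104 − 67) = 37 mg/L as CaCO₃ × 753,000 L = 27,860 g as CaCO₃.
Moles of Ca²⁺ (1 mol Ca²⁺ ≡ 1 mol CaCO₃): 27,860 / 100.1 g/mol = 278.3 mol.
Mass of CaCl₂·2H₂O: 278.3 × 147 = 40,910 g.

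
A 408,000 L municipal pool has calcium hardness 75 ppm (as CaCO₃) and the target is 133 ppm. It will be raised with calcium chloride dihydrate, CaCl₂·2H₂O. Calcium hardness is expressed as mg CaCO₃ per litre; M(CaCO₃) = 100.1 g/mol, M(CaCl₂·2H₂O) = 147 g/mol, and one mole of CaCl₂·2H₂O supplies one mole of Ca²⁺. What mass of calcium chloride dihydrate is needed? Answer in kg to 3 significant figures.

34.8 kg

Hardness to add: (133 − 75) = 58 mg/L as CaCO₃ × 408,000 L = 23,660 g as CaCO₃.
Moles of Ca²⁺ (1 mol Ca²⁺ ≡ 1 mol CaCO₃): 23,660 / 100.1 g/mol = 236.4 mol.
Mass of CaCl₂·2H₂O: 236.4 × 147 = 34,750 g.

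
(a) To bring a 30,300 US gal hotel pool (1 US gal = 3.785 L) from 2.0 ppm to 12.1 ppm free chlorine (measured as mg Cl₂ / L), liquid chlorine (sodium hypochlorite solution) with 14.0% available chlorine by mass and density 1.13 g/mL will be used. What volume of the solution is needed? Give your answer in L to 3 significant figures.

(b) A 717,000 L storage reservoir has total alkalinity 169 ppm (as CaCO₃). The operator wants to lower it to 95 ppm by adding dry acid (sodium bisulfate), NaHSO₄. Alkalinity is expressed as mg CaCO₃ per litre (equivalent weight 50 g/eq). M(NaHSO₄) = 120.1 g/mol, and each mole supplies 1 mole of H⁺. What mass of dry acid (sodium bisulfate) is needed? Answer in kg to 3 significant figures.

(a) 7.32 L; (b) 127 kg

(a) Volume: 30,300 US gal × 3.785 L/gal = 114,686 L.
(a) Chlorine deficit: 12.1 − 2.0 = 10.1 ppm = 10.1 mg/L as Cl₂.
(a) Cl₂ equivalent needed: 10.1 mg/L × 114,686 L = 1,158,000 mg = 1158 g.
(a) Product at 14.0% available chlorine: 1158 / 0.14 = 8274 g.
(a) Volume at density 1.13 g/mL: 8274 g ÷ 1.13 g/mL = 7322 mL.

(b) Alkalinity to neutralize: (169 − 95) = 74 mg/L as CaCO₃ × 717,000 L = 53,060 g as CaCO₃.
(b) Equivalents of H⁺ required: 53,060 ÷ 50 g/eq = 1061 eq = 1061 mol NaHSO₄.
(b) Mass of NaHSO₄: 1061 × 120.1 = 127,400 g.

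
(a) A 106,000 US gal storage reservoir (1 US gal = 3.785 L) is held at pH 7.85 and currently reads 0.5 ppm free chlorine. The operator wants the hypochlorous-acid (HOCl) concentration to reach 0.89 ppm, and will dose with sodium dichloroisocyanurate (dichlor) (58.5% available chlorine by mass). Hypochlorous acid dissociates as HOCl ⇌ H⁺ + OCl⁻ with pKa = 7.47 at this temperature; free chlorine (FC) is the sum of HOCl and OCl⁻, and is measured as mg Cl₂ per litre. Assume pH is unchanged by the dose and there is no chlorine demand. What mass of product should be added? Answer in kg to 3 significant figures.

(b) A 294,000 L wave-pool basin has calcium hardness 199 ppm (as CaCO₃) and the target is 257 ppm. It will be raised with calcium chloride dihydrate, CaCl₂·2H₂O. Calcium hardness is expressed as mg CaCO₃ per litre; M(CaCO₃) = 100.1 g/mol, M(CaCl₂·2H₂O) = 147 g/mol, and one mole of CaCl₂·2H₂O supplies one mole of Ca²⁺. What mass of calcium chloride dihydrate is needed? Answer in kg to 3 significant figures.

(a) Volume: 106,000 US gal × 3.785 L/gal = 401,210 L.
(a) [OCl⁻]/[HOCl] = 10^(pH − pKa) = 10^(7.85 − 7.47) = 2.399; fraction as HOCl = 1/(1 + 2.399) = 0.2942.
(a) Free chlorine required for 0.89 ppm HOCl: 0.89 / 0.2942 = 3.025 ppm.
(a) FC to add: 3.025 − 0.5 = 2.525 mg/L as Cl₂.
(a) Cl₂ equivalent: 2.525 mg/L × 401,210 L = 1013 g.
(a) Product at 58.5% available Cl: 1013 / 0.585 = 1732 g.

(b) Hardness to add: (257 − 199) = 58 mg/L as CaCO₃ × 294,000 L = 17,050 g as CaCO₃.
(b) Moles of Ca²⁺ (1 mol Ca²⁺ ≡ 1 mol CaCO₃): 17,050 / 100.1 g/mol = 170.3 mol.
(b) Mass of CaCl₂·2H₂O: 170.3 × 147 = 25,040 g.

(a) 1.73 kg; (b) 25.0 kg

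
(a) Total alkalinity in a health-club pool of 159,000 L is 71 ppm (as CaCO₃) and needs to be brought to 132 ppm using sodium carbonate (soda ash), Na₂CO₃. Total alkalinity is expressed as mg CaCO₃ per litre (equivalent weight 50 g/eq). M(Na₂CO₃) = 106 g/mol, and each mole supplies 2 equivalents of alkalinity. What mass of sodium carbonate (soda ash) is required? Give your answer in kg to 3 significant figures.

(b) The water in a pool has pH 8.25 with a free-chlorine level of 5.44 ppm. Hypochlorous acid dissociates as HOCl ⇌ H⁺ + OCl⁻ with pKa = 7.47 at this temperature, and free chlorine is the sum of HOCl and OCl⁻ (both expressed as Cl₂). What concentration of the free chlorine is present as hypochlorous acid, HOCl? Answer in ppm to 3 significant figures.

(a) 10.3 kg; (b) 0.774 ppm

(a) Alkalinity to add: (132 − 71) = 61 mg/L as CaCO₃ × 159,000 L = 9699 g as CaCO₃.
(a) Equivalents: 9699 g ÷ 50 g/eq = 194 eq.
(a) Each mole of Na₂CO₃ supplies 2 eq, so 194 / 2 = 96.99 mol.
(a) Mass: 96.99 mol × 106 g/mol = 10,280 g.

(b) [OCl⁻]/[HOCl] = 10^(pH − pKa) = 10^(8.25 − 7.47) = 10^0.78 = 6.026.
(b) Fraction as HOCl = 1 / (1 + 6.026) = 0.1423.
(b) HOCl = 0.1423 × 5.44 ppm = 0.7743 ppm.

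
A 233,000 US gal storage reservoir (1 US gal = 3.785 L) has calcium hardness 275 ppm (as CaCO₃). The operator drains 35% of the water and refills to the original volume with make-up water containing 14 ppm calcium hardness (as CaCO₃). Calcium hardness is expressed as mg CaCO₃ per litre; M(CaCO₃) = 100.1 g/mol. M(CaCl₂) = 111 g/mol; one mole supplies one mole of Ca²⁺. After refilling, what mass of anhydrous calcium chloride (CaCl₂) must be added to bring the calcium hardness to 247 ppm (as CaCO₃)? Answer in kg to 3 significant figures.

62.0 kg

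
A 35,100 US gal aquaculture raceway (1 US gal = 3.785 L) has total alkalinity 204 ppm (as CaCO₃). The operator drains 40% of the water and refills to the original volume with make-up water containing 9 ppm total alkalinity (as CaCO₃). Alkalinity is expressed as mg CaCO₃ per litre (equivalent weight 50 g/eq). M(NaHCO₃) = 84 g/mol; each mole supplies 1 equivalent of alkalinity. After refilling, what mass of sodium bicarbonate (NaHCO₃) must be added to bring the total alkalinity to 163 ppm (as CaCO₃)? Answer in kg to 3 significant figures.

Volume: 35,100 US gal × 3.785 L/gal = 132,854 L.
After draining 40% and refilling: 204 × 0.60 + 9 × 0.40 = 126 ppm.
Deficit to target: 163 − 126 = 37 mg/L.
As CaCO₃: 37 mg/L × 132,854 L = 4916 g; ÷ 50 g/eq ÷ 1 = 98.31 mol NaHCO₃.
Mass: 98.31 × 84 = 8258 g.

8.26 kg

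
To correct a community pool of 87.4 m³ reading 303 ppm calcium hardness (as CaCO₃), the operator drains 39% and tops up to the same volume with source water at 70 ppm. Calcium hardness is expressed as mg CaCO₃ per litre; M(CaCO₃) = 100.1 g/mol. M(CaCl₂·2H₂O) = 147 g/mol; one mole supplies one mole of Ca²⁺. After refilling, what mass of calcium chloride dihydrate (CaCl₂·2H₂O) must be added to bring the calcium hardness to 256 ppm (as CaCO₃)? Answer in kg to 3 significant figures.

Volume: 87.4 m³ = 87,400 L.
After draining 39% and refilling: 303 × 0.61 + 70 × 0.39 = 212.13 ppm.
Deficit to target: 256 − 212.13 = 43.87 mg/L.
As CaCO₃: 43.87 mg/L × 87,400 L = 3834 g; ÷ 100.1 = 38.3 mol Ca²⁺.
Mass: 38.3 × 147 = 5631 g.

5.63 kg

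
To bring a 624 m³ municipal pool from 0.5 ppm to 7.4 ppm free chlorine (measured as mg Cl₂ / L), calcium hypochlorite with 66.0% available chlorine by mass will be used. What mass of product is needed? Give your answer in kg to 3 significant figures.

Volume: 624 m³ = 624,000 L.
Chlorine deficit: 7.4 − 0.5 = 6.9 ppm = 6.9 mg/L as Cl₂.
Cl₂ equivalent needed: 6.9 mg/L × 624,000 L = 4,306,000 mg = 4306 g.
Product at 66.0% available chlorine: 4306 / 0.66 = 6524 g.

6.52 kg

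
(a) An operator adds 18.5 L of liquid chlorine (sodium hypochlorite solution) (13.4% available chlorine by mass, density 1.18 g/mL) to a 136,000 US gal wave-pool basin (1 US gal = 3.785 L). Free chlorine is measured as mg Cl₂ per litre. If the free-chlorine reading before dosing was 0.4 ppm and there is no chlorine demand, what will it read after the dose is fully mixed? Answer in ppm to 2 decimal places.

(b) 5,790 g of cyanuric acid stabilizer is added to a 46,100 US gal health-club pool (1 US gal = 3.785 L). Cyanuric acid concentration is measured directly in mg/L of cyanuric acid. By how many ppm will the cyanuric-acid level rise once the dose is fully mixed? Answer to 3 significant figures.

(a) 6.08 ppm; (b) 33.2 ppm

(a) Volume: 136,000 US gal × 3.785 L/gal = 514,760 L.
(a) Mass of solution: 18.5 L × 1000 mL/L × 1.18 g/mL = 21,830 g.
(a) Available chlorine delivered: 21,830 g × 0.134 = 2925 g as Cl₂.
(a) Concentration rise: 2925 g / 514,760 L = 5.683 mg/L = 5.68 ppm.
(a) Final FC: 0.4 + 5.68 = 6.08 ppm.

(b) Volume: 46,100 US gal × 3.785 L/gal = 174,488 L.
(b) Rise: 5,790 g / 174,488 L × 1000 = 33.18 mg/L.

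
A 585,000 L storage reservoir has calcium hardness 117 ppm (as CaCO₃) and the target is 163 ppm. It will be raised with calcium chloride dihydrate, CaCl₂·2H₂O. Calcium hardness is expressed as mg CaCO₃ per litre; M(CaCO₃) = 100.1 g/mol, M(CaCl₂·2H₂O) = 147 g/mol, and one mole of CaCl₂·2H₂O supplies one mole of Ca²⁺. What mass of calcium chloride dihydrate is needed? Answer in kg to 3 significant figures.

39.5 kg

Hardness to add: (163 − 117) = 46 mg/L as CaCO₃ × 585,000 L = 26,910 g as CaCO₃.
Moles of Ca²⁺ (1 mol Ca²⁺ ≡ 1 mol CaCO₃): 26,910 / 100.1 g/mol = 268.8 mol.
Mass of CaCl₂·2H₂O: 268.8 × 147 = 39,520 g.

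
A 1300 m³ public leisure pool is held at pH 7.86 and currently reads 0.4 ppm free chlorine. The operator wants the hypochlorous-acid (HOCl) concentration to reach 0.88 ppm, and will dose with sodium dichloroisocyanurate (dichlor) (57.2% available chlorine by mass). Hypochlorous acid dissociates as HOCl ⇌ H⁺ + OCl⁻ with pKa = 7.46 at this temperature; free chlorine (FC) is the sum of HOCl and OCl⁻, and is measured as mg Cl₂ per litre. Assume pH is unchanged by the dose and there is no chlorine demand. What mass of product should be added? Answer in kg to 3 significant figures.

6.11 kg

Volume: 1300 m³ = 1,300,000 L.
[OCl⁻]/[HOCl] = 10^(pH − pKa) = 10^(7.86 − 7.46) = 2.512; fraction as HOCl = 1/(1 + 2.512) = 0.2847.
Free chlorine required for 0.88 ppm HOCl: 0.88 / 0.2847 = 3.09 ppm.
FC to add: 3.09 − 0.4 = 2.69 mg/L as Cl₂.
Cl₂ equivalent: 2.69 mg/L × 1,300,000 L = 3498 g.
Product at 57.2% available Cl: 3498 / 0.572 = 6115 g.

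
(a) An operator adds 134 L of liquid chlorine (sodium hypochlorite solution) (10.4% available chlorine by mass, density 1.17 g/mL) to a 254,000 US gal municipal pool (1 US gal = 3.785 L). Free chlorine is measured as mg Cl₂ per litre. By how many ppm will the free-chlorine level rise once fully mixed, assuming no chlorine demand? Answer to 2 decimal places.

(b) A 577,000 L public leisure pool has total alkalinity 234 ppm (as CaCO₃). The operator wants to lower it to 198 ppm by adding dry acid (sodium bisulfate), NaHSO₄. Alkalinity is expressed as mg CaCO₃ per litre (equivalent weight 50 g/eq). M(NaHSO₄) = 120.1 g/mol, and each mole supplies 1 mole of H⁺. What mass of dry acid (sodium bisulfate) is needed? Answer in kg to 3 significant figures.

(a) Volume: 254,000 US gal × 3.785 L/gal = 961,390 L.
(a) Mass of solution: 134 L × 1000 mL/L × 1.17 g/mL = 156,800 g.
(a) Available chlorine delivered: 156,800 g × 0.104 = 16,310 g as Cl₂.
(a) Concentration rise: 16,310 g / 961,390 L = 16.96 mg/L = 16.96 ppm.

(b) Alkalinity to neutralize: (234 − 198) = 36 mg/L as CaCO₃ × 577,000 L = 20,770 g as CaCO₃.
(b) Equivalents of H⁺ required: 20,770 ÷ 50 g/eq = 415.4 eq = 415.4 mol NaHSO₄.
(b) Mass of NaHSO₄: 415.4 × 120.1 = 49,890 g.

(a) 16.96 ppm; (b) 49.9 kg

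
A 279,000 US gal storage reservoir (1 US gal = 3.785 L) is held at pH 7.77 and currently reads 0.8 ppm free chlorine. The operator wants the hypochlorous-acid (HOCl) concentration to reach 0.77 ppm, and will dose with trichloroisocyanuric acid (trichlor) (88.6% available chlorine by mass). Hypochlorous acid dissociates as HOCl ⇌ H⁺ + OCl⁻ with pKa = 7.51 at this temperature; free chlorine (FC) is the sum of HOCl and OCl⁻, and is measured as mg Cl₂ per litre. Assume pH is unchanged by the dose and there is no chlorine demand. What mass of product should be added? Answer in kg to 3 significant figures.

Volume: 279,000 US gal × 3.785 L/gal = 1,056,015 L.
[OCl⁻]/[HOCl] = 10^(pH − pKa) = 10^(7.77 − 7.51) = 1.82; fraction as HOCl = 1/(1 + 1.82) = 0.3546.
Free chlorine required for 0.77 ppm HOCl: 0.77 / 0.3546 = 2.171 ppm.
FC to add: 2.171 − 0.8 = 1.371 mg/L as Cl₂.
Cl₂ equivalent: 1.371 mg/L × 1,056,015 L = 1448 g.
Product at 88.6% available Cl: 1448 / 0.886 = 1634 g.

1.63 kg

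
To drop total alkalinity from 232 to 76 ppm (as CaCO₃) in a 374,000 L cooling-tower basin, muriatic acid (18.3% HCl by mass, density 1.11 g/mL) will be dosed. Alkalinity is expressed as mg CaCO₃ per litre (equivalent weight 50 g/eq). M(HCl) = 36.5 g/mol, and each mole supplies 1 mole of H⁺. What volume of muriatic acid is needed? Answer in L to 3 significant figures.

210 L

Alkalinity to neutralize: (232 − 76) = 156 mg/L as CaCO₃ × 374,000 L = 58,340 g as CaCO₃.
Equivalents of H⁺ required: 58,340 ÷ 50 g/eq = 1167 eq = 1167 mol HCl.
Mass of HCl: 1167 × 36.5 = 42,590 g.
Mass of 18.3% solution: 42,590 / 0.183 = 232,700 g.
Volume: 232,700 g ÷ 1.11 g/mL = 209,700 mL.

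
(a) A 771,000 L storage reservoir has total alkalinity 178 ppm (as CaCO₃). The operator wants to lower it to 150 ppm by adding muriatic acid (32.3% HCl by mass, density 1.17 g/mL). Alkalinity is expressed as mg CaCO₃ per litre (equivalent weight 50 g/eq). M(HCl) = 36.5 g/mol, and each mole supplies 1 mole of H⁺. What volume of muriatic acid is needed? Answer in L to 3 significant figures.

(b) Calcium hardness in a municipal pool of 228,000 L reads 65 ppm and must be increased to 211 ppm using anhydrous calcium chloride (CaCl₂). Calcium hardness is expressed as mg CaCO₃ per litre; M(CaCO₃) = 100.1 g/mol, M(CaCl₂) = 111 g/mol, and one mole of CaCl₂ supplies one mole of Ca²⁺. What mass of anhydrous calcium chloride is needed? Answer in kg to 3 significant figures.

(a) 41.7 L; (b) 36.9 kg

(a) Alkalinity to neutralize: (178 − 150) = 28 mg/L as CaCO₃ × 771,000 L = 21,590 g as CaCO₃.
(a) Equivalents of H⁺ required: 21,590 ÷ 50 g/eq = 431.8 eq = 431.8 mol HCl.
(a) Mass of HCl: 431.8 × 36.5 = 15,760 g.
(a) Mass of 32.3% solution: 15,760 / 0.323 = 48,790 g.
(a) Volume: 48,790 g ÷ 1.17 g/mL = 41,700 mL.

(b) Hardness to add: (211 − 65) = 146 mg/L as CaCO₃ × 228,000 L = 33,290 g as CaCO₃.
(b) Moles of Ca²⁺ (1 mol Ca²⁺ ≡ 1 mol CaCO₃): 33,290 / 100.1 g/mol = 332.5 mol.
(b) Mass of CaCl₂: 332.5 × 111 = 36,910 g.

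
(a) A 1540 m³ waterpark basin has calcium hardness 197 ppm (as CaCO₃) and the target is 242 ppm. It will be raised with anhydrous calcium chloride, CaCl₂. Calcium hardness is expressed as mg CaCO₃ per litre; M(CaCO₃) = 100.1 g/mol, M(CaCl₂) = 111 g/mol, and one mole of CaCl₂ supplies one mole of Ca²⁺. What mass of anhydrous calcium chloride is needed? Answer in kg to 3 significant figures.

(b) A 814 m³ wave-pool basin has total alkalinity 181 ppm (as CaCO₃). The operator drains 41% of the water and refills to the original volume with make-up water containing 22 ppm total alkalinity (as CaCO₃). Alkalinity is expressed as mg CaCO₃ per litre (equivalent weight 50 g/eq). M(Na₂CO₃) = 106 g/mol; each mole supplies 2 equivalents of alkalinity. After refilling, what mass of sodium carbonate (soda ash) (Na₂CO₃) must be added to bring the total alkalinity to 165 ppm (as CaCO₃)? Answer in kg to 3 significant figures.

(a) 76.8 kg; (b) 42.4 kg

(a) Volume: 1540 m³ = 1,540,000 L.
(a) Hardness to add: (242 − 197) = 45 mg/L as CaCO₃ × 1,540,000 L = 69,300 g as CaCO₃.
(a) Moles of Ca²⁺ (1 mol Ca²⁺ ≡ 1 mol CaCO₃): 69,300 / 100.1 g/mol = 692.3 mol.
(a) Mass of CaCl₂: 692.3 × 111 = 76,850 g.

(b) Volume: 814 m³ = 814,000 L.
(b) After draining 41% and refilling: 181 × 0.59 + 22 × 0.41 = 115.81 ppm.
(b) Deficit to target: 165 − 115.81 = 49.19 mg/L.
(b) As CaCO₃: 49.19 mg/L × 814,000 L = 40,040 g; ÷ 50 g/eq ÷ 2 = 400.4 mol Na₂CO₃.
(b) Mass: 400.4 × 106 = 42,440 g.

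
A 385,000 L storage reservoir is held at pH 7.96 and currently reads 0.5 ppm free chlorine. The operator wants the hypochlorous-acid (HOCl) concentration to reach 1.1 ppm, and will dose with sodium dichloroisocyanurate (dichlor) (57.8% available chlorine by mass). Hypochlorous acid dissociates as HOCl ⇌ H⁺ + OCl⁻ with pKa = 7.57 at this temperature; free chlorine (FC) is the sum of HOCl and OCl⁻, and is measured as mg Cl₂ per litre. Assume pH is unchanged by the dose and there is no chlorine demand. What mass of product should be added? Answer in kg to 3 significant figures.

2.20 kg

[OCl⁻]/[HOCl] = 10^(pH − pKa) = 10^(7.96 − 7.57) = 2.455; fraction as HOCl = 1/(1 + 2.455) = 0.2895.
Free chlorine required for 1.1 ppm HOCl: 1.1 / 0.2895 = 3.8 ppm.
FC to add: 3.8 − 0.5 = 3.3 mg/L as Cl₂.
Cl₂ equivalent: 3.3 mg/L × 385,000 L = 1271 g.
Product at 57.8% available Cl: 1271 / 0.578 = 2198 g.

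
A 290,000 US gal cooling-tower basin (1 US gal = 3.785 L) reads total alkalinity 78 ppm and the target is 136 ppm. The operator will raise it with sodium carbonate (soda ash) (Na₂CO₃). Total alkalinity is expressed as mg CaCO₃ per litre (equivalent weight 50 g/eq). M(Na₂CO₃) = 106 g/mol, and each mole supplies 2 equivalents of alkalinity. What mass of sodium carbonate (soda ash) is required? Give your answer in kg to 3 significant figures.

67.5 kg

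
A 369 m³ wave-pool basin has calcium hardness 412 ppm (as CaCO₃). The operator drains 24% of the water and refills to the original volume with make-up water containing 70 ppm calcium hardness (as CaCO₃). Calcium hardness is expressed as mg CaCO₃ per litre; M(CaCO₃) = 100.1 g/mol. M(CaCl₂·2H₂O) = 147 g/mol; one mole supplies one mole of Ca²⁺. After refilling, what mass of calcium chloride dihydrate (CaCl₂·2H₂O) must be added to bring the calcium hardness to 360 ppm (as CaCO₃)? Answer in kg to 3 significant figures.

Volume: 369 m³ = 369,000 L.
After draining 24% and refilling: 412 × 0.76 + 70 × 0.24 = 329.92 ppm.
Deficit to target: 360 − 329.92 = 30.08 mg/L.
As CaCO₃: 30.08 mg/L × 369,000 L = 11,100 g; ÷ 100.1 = 110.9 mol Ca²⁺.
Mass: 110.9 × 147 = 16,300 g.

16.3 kg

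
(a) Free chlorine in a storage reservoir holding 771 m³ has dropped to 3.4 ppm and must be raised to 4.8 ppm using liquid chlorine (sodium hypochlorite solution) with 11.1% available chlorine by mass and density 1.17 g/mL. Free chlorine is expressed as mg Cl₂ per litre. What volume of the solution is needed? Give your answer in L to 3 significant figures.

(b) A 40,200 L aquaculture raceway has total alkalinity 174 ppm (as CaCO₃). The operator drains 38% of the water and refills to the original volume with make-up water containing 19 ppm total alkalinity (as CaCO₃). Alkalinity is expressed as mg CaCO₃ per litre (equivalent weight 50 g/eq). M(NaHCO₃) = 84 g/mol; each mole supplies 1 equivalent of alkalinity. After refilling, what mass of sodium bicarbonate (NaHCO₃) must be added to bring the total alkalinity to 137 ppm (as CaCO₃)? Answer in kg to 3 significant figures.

(a) 8.31 L; (b) 1.48 kg

(a) Volume: 771 m³ = 771,000 L.
(a) Chlorine deficit: 4.8 − 3.4 = 1.4 ppm = 1.4 mg/L as Cl₂.
(a) Cl₂ equivalent needed: 1.4 mg/L × 771,000 L = 1,079,000 mg = 1079 g.
(a) Product at 11.1% available chlorine: 1079 / 0.111 = 9724 g.
(a) Volume at density 1.17 g/mL: 9724 g ÷ 1.17 g/mL = 8311 mL.

(b) After draining 38% and refilling: 174 × 0.62 + 19 × 0.38 = 115.1 ppm.
(b) Deficit to target: 137 − 115.1 = 21.9 mg/L.
(b) As CaCO₃: 21.9 mg/L × 40,200 L = 880.4 g; ÷ 50 g/eq ÷ 1 = 17.61 mol NaHCO₃.
(b) Mass: 17.61 × 84 = 1479 g.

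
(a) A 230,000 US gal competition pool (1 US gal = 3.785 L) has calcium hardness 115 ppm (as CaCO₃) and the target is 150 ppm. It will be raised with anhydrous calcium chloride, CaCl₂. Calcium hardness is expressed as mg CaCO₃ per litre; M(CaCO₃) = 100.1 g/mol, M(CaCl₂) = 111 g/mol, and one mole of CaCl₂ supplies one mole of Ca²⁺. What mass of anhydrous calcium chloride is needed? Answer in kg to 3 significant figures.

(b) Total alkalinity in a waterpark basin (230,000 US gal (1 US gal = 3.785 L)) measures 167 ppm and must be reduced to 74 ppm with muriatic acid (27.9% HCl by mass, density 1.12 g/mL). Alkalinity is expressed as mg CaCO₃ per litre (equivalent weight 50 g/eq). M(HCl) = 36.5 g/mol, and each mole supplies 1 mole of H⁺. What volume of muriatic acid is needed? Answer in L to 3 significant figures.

(a) 33.8 kg; (b) 189 L

(a) Volume: 230,000 US gal × 3.785 L/gal = 870,550 L.
(a) Hardness to add: (150 − 115) = 35 mg/L as CaCO₃ × 870,550 L = 30,470 g as CaCO₃.
(a) Moles of Ca²⁺ (1 mol Ca²⁺ ≡ 1 mol CaCO₃): 30,470 / 100.1 g/mol = 304.4 mol.
(a) Mass of CaCl₂: 304.4 × 111 = 33,790 g.

(b) Volume: 230,000 US gal × 3.785 L/gal = 870,550 L.
(b) Alkalinity to neutralize: (167 − 74) = 93 mg/L as CaCO₃ × 870,550 L = 80,960 g as CaCO₃.
(b) Equivalents of H⁺ required: 80,960 ÷ 50 g/eq = 1619 eq = 1619 mol HCl.
(b) Mass of HCl: 1619 × 36.5 = 59,100 g.
(b) Mass of 27.9% solution: 59,100 / 0.279 = 211,800 g.
(b) Volume: 211,800 g ÷ 1.12 g/mL = 189,100 mL.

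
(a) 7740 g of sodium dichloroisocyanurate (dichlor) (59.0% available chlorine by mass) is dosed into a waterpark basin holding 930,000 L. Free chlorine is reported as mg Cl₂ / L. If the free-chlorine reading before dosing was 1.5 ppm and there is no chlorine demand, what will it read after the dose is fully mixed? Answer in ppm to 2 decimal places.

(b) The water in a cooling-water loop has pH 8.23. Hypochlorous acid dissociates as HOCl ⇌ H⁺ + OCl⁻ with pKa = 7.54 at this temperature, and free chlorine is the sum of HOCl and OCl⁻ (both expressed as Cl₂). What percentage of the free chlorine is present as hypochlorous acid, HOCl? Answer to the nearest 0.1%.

(a) Available chlorine delivered: 7740 g × 0.59 = 4567 g as Cl₂.
(a) Concentration rise: 4567 g / 930,000 L = 4.91 mg/L = 4.91 ppm.
(a) Final FC: 1.5 + 4.91 = 6.41 ppm.

(b) [OCl⁻]/[HOCl] = 10^(pH − pKa) = 10^(8.23 − 7.54) = 10^0.69 = 4.898.
(b) Fraction as HOCl = 1 / (1 + 4.898) = 0.1696.

(a) 6.41 ppm; (b) 17.0%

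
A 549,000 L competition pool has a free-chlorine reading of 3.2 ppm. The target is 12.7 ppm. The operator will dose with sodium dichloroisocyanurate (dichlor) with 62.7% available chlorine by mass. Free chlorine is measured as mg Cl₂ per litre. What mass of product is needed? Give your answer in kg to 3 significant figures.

Chlorine deficit: 12.7 − 3.2 = 9.5 ppm = 9.5 mg/L as Cl₂.
Cl₂ equivalent needed: 9.5 mg/L × 549,000 L = 5,216,000 mg = 5216 g.
Product at 62.7% available chlorine: 5216 / 0.627 = 8318 g.

8.32 kg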